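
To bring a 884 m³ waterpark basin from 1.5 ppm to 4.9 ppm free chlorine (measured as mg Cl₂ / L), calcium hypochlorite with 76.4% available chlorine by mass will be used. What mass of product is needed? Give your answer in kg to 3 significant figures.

Volume: 884 m³ = 884,000 L.
Chlorine deficit: 4.9 − 1.5 = 3.4 ppm = 3.4 mg/L as Cl₂.
Cl₂ equivalent needed: 3.4 mg/L × 884,000 L = 3,006,000 mg = 3006 g.
Product at 76.4% available chlorine: 3006 / 0.764 = 3934 g.

3.93 kg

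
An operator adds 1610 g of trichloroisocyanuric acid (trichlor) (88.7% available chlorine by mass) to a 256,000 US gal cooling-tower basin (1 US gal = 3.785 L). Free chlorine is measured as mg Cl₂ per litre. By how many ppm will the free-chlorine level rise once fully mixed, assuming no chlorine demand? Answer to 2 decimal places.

Volume: 256,000 US gal × 3.785 L/gal = 968,960 L.
Available chlorine delivered: 1610 g × 0.887 = 1428 g as Cl₂.
Concentration rise: 1428 g / 968,960 L = 1.474 mg/L = 1.47 ppm.

1.47 ppm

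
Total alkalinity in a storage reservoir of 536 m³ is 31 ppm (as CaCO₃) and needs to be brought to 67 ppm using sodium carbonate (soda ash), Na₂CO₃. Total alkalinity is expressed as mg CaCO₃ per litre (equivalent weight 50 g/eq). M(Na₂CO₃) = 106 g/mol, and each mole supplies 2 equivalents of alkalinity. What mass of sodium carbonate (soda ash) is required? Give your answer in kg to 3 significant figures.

Volume: 536 m³ = 536,000 L.
Alkalinity to add: (67 − 31) = 36 mg/L as CaCO₃ × 536,000 L = 19,300 g as CaCO₃.
Equivalents: 19,300 g ÷ 50 g/eq = 385.9 eq.
Each mole of Na₂CO₃ supplies 2 eq, so 385.9 / 2 = 193 mol.
Mass: 193 mol × 106 g/mol = 20,450 g.

20.5 kg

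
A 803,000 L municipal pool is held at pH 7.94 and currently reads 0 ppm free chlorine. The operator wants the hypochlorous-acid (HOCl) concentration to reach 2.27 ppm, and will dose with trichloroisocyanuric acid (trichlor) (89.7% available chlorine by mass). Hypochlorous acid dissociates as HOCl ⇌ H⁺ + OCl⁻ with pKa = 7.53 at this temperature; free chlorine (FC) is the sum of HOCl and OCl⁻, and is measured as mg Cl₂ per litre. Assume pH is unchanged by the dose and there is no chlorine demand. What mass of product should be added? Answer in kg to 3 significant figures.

7.26 kg

[OCl⁻]/[HOCl] = 10^(pH − pKa) = 10^(7.94 − 7.53) = 2.57; fraction as HOCl = 1/(1 + 2.57) = 0.2801.
Free chlorine required for 2.27 ppm HOCl: 2.27 / 0.2801 = 8.105 ppm.
FC to add: 8.105 − 0 = 8.105 mg/L as Cl₂.
Cl₂ equivalent: 8.105 mg/L × 803,000 L = 6508 g.
Product at 89.7% available Cl: 6508 / 0.897 = 7255 g.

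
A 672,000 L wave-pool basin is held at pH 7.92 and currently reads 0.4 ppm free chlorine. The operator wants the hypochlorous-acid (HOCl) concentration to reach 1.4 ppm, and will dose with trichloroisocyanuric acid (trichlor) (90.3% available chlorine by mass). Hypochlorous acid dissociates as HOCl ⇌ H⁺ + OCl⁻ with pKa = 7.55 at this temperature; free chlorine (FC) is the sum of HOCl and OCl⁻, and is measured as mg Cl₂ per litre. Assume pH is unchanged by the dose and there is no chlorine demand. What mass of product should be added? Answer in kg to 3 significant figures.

3.19 kg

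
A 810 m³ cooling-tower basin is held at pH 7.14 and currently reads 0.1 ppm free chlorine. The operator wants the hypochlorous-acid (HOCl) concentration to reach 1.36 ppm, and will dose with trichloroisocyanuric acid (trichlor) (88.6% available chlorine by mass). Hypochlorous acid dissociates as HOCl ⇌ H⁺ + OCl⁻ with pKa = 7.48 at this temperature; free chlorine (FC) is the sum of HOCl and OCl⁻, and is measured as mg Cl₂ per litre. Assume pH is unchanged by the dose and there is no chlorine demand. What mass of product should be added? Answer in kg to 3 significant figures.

1.72 kg

Volume: 810 m³ = 810,000 L.
[OCl⁻]/[HOCl] = 10^(pH − pKa) = 10^(7.14 − 7.48) = 0.4571; fraction as HOCl = 1/(1 + 0.4571) = 0.6863.
Free chlorine required for 1.36 ppm HOCl: 1.36 / 0.6863 = 1.982 ppm.
FC to add: 1.982 − 0.1 = 1.882 mg/L as Cl₂.
Cl₂ equivalent: 1.882 mg/L × 810,000 L = 1524 g.
Product at 88.6% available Cl: 1524 / 0.886 = 1720 g.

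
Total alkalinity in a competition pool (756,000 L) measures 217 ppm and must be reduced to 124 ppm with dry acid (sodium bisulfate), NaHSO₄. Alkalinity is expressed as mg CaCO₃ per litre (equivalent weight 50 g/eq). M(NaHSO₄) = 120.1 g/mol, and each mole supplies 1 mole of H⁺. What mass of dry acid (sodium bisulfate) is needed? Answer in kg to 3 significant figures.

Alkalinity to neutralize: (217 − 124) = 93 mg/L as CaCO₃ × 756,000 L = 70,310 g as CaCO₃.
Equivalents of H⁺ required: 70,310 ÷ 50 g/eq = 1406 eq = 1406 mol NaHSO₄.
Mass of NaHSO₄: 1406 × 120.1 = 168,900 g.

169 kg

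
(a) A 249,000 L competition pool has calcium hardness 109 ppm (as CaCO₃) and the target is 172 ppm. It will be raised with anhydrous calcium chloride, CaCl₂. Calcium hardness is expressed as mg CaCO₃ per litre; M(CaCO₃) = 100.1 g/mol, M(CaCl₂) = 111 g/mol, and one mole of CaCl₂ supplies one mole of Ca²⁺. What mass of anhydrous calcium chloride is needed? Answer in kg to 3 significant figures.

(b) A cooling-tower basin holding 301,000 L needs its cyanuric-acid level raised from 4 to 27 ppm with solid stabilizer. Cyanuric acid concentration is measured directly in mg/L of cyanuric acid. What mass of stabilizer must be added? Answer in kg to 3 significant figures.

(a) Hardness to add: (172 − 109) = 63 mg/L as CaCO₃ × 249,000 L = 15,690 g as CaCO₃.
(a) Moles of Ca²⁺ (1 mol Ca²⁺ ≡ 1 mol CaCO₃): 15,690 / 100.1 g/mol = 156.7 mol.
(a) Mass of CaCl₂: 156.7 × 111 = 17,400 g.

(b) CYA to add: (27 − 4) = 23 mg/L × 301,000 L = 6923 g cyanuric acid.

(a) 17.4 kg; (b) 6.92 kg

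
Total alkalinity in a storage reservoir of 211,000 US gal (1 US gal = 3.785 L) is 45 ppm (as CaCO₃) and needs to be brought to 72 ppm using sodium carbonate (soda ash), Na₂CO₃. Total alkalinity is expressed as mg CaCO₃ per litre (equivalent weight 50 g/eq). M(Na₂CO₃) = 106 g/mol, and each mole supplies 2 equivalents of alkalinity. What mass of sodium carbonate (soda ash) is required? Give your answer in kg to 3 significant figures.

Volume: 211,000 US gal × 3.785 L/gal = 798,635 L.
Alkalinity to add: (72 − 45) = 27 mg/L as CaCO₃ × 798,635 L = 21,560 g as CaCO₃.
Equivalents: 21,560 g ÷ 50 g/eq = 431.3 eq.
Each mole of Na₂CO₃ supplies 2 eq, so 431.3 / 2 = 215.6 mol.
Mass: 215.6 mol × 106 g/mol = 22,860 g.

22.9 kg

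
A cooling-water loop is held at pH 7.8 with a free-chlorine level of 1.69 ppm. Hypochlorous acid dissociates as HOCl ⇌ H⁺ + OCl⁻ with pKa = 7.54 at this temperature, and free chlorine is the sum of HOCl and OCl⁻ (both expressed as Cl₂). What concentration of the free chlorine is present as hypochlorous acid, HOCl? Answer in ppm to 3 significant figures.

0.599 ppm

[OCl⁻]/[HOCl] = 10^(pH − pKa) = 10^(7.8 − 7.54) = 10^0.26 = 1.82.
Fraction as HOCl = 1 / (1 + 1.82) = 0.3546.
HOCl = 0.3546 × 1.69 ppm = 0.5994 ppm.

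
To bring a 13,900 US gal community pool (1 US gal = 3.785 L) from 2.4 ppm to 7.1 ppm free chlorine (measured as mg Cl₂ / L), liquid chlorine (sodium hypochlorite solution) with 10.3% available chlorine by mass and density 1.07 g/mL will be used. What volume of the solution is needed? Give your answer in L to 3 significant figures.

Volume: 13,900 US gal × 3.785 L/gal = 52,612 L.
Chlorine deficit: 7.1 − 2.4 = 4.7 ppm = 4.7 mg/L as Cl₂.
Cl₂ equivalent needed: 4.7 mg/L × 52,612 L = 247,300 mg = 247.3 g.
Product at 10.3% available chlorine: 247.3 / 0.103 = 2401 g.
Volume at density 1.07 g/mL: 2401 g ÷ 1.07 g/mL = 2244 mL.

2.24 L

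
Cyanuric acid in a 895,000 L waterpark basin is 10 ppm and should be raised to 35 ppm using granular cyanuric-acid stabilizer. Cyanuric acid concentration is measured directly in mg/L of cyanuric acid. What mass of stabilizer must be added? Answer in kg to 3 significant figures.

CYA to add: (35 − 10) = 25 mg/L × 895,000 L = 22,380 g cyanuric acid.

22.4 kg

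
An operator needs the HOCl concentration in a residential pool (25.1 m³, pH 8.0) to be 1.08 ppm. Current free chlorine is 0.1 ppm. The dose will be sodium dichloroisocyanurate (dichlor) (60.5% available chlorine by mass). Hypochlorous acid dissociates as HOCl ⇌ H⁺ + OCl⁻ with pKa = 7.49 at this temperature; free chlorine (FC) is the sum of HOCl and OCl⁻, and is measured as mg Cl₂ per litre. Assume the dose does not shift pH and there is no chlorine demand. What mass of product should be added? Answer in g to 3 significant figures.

Volume: 25.1 m³ = 25,100 L.
[OCl⁻]/[HOCl] = 10^(pH − pKa) = 10^(8.0 − 7.49) = 3.236; fraction as HOCl = 1/(1 + 3.236) = 0.2361.
Free chlorine required for 1.08 ppm HOCl: 1.08 / 0.2361 = 4.575 ppm.
FC to add: 4.575 − 0.1 = 4.475 mg/L as Cl₂.
Cl₂ equivalent: 4.475 mg/L × 25,100 L = 112.3 g.
Product at 60.5% available Cl: 112.3 / 0.605 = 185.6 g.

186 g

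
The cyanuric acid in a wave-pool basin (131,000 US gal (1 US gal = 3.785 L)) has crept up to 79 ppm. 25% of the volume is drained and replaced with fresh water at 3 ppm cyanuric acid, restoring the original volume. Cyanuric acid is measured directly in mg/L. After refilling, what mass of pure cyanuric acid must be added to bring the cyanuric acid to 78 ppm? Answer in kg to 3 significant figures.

Volume: 131,000 US gal × 3.785 L/gal = 495,835 L.
After draining 25% and refilling: 79 × 0.75 + 3 × 0.25 = 60 ppm.
Deficit to target: 78 − 60 = 18 mg/L.
Mass: 18 mg/L × 495,835 L = 8925 g cyanuric acid.

8.93 kg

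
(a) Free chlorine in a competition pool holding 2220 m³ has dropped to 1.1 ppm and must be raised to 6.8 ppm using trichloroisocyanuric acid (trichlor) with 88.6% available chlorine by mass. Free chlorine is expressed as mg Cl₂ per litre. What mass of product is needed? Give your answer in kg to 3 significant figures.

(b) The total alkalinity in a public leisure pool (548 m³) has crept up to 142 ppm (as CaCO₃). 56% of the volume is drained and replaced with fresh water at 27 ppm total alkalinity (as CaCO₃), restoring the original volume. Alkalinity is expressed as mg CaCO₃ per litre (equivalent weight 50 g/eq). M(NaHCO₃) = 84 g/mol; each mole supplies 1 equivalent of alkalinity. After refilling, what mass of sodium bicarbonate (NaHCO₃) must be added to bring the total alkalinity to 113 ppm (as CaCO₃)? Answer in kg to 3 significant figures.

(a) 14.3 kg; (b) 32.6 kg

(a) Volume: 2220 m³ = 2,220,000 L.
(a) Chlorine deficit: 6.8 − 1.1 = 5.7 ppm = 5.7 mg/L as Cl₂.
(a) Cl₂ equivalent needed: 5.7 mg/L × 2,220,000 L = 12,650,000 mg = 12,650 g.
(a) Product at 88.6% available chlorine: 12,650 / 0.886 = 14,280 g.

(b) Volume: 548 m³ = 548,000 L.
(b) After draining 56% and refilling: 142 × 0.44 + 27 × 0.56 = 77.6 ppm.
(b) Deficit to target: 113 − 77.6 = 35.4 mg/L.
(b) As CaCO₃: 35.4 mg/L × 548,000 L = 19,400 g; ÷ 50 g/eq ÷ 1 = 388 mol NaHCO₃.
(b) Mass: 388 × 84 = 32,590 g.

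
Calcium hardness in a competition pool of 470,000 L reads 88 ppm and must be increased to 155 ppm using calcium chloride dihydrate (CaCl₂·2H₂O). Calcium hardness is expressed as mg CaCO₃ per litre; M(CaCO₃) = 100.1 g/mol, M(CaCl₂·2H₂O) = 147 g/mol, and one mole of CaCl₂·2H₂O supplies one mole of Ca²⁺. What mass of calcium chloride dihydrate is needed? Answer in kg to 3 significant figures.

Hardness to add: (155 − 88) = 67 mg/L as CaCO₃ × 470,000 L = 31,490 g as CaCO₃.
Moles of Ca²⁺ (1 mol Ca²⁺ ≡ 1 mol CaCO₃): 31,490 / 100.1 g/mol = 314.6 mol.
Mass of CaCl₂·2H₂O: 314.6 × 147 = 46,240 g.

46.2 kg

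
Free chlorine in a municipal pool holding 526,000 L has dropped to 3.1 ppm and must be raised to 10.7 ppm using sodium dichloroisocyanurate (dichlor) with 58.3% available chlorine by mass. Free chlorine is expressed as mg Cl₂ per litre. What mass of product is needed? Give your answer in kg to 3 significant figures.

6.86 kg

Chlorine deficit: 10.7 − 3.1 = 7.6 ppm = 7.6 mg/L as Cl₂.
Cl₂ equivalent needed: 7.6 mg/L × 526,000 L = 3,998,000 mg = 3998 g.
Product at 58.3% available chlorine: 3998 / 0.583 = 6857 g.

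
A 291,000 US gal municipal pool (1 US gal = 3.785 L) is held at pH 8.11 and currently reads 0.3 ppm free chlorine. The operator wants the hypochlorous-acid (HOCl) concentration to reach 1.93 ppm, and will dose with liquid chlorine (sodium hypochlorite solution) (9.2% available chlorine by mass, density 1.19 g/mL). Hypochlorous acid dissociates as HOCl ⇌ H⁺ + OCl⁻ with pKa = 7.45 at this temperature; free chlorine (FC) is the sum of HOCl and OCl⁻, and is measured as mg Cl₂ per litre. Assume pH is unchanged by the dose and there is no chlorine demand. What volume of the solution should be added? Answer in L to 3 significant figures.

Volume: 291,000 US gal × 3.785 L/gal = 1,101,435 L.
[OCl⁻]/[HOCl] = 10^(pH − pKa) = 10^(8.11 − 7.45) = 4.571; fraction as HOCl = 1/(1 + 4.571) = 0.1795.
Free chlorine required for 1.93 ppm HOCl: 1.93 / 0.1795 = 10.75 ppm.
FC to add: 10.75 − 0.3 = 10.45 mg/L as Cl₂.
Cl₂ equivalent: 10.45 mg/L × 1,101,435 L = 11,510 g.
Product at 9.2% available Cl: 11,510 / 0.092 = 125,100 g.
Volume: 125,100 g ÷ 1.19 g/mL = 105,200 mL.

105 L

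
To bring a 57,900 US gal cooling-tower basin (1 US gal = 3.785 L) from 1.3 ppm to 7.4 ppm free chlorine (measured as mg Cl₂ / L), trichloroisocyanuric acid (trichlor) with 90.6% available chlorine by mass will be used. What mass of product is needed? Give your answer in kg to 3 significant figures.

Volume: 57,900 US gal × 3.785 L/gal = 219,152 L.
Chlorine deficit: 7.4 − 1.3 = 6.1 ppm = 6.1 mg/L as Cl₂.
Cl₂ equivalent needed: 6.1 mg/L × 219,152 L = 1,337,000 mg = 1337 g.
Product at 90.6% available chlorine: 1337 / 0.906 = 1476 g.

1.48 kg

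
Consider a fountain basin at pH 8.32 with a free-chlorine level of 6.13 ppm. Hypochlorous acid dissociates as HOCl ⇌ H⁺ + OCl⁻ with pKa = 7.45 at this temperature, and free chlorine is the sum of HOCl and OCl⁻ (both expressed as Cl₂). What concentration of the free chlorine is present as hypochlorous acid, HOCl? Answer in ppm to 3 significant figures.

0.729 ppm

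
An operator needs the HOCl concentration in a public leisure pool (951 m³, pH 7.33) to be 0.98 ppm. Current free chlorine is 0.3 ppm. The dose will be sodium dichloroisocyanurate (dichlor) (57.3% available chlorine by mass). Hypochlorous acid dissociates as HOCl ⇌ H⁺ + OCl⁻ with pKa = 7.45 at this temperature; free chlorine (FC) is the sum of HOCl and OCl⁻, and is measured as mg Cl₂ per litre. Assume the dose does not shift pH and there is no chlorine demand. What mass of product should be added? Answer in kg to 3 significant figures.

2.36 kg

Volume: 951 m³ = 951,000 L.
[OCl⁻]/[HOCl] = 10^(pH − pKa) = 10^(7.33 − 7.45) = 0.7586; fraction as HOCl = 1/(1 + 0.7586) = 0.5686.
Free chlorine required for 0.98 ppm HOCl: 0.98 / 0.5686 = 1.723 ppm.
FC to add: 1.723 − 0.3 = 1.423 mg/L as Cl₂.
Cl₂ equivalent: 1.423 mg/L × 951,000 L = 1354 g.
Product at 57.3% available Cl: 1354 / 0.573 = 2362 g.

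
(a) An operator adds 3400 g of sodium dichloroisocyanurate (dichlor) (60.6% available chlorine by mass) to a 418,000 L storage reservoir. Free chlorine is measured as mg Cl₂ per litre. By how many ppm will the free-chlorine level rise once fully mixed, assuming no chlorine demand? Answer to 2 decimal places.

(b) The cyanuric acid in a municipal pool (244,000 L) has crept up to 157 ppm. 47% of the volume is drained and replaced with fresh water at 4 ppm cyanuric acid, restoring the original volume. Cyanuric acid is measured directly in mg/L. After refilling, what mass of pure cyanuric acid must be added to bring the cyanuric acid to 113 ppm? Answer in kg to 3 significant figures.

(a) Available chlorine delivered: 3400 g × 0.606 = 2060 g as Cl₂.
(a) Concentration rise: 2060 g / 418,000 L = 4.929 mg/L = 4.93 ppm.

(b) After draining 47% and refilling: 157 × 0.53 + 4 × 0.47 = 85.09 ppm.
(b) Deficit to target: 113 − 85.09 = 27.91 mg/L.
(b) Mass: 27.91 mg/L × 244,000 L = 6810 g cyanuric acid.

(a) 4.93 ppm; (b) 6.81 kg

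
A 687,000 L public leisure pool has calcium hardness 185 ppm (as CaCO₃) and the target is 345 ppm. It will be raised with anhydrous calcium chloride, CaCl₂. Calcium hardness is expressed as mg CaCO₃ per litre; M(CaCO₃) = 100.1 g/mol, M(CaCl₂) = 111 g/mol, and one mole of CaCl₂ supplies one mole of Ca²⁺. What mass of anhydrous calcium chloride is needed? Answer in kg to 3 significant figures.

122 kg

Hardness to add: (345 − 185) = 160 mg/L as CaCO₃ × 687,000 L = 109,900 g as CaCO₃.
Moles of Ca²⁺ (1 mol Ca²⁺ ≡ 1 mol CaCO₃): 109,900 / 100.1 g/mol = 1098 mol.
Mass of CaCl₂: 1098 × 111 = 121,900 g.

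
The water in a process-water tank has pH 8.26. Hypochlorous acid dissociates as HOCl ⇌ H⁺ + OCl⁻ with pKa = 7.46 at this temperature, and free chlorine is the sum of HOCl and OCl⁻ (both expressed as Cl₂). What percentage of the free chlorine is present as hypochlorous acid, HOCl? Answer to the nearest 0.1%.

13.7%

[OCl⁻]/[HOCl] = 10^(pH − pKa) = 10^(8.26 − 7.46) = 10^0.80 = 6.31.
Fraction as HOCl = 1 / (1 + 6.31) = 0.1368.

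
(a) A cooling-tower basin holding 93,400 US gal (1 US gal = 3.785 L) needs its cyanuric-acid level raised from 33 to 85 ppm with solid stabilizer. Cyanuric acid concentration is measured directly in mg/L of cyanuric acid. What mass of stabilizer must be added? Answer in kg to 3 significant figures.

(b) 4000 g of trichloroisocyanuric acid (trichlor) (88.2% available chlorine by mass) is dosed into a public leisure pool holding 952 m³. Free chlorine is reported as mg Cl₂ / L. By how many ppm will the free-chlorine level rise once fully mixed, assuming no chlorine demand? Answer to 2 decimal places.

(a) Volume: 93,400 US gal × 3.785 L/gal = 353,519 L.
(a) CYA to add: (85 − 33) = 52 mg/L × 353,519 L = 18,380 g cyanuric acid.

(b) Volume: 952 m³ = 952,000 L.
(b) Available chlorine delivered: 4000 g × 0.882 = 3528 g as Cl₂.
(b) Concentration rise: 3528 g / 952,000 L = 3.706 mg/L = 3.71 ppm.

(a) 18.4 kg; (b) 3.71 ppm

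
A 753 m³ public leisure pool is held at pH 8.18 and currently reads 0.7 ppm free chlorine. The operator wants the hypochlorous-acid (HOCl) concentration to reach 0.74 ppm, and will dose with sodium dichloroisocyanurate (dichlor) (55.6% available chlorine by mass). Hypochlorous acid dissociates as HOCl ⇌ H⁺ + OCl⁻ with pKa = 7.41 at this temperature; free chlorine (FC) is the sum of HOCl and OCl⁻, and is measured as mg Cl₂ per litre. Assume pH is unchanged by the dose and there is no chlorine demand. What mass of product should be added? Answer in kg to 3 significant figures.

Volume: 753 m³ = 753,000 L.
[OCl⁻]/[HOCl] = 10^(pH − pKa) = 10^(8.18 − 7.41) = 5.888; fraction as HOCl = 1/(1 + 5.888) = 0.1452.
Free chlorine required for 0.74 ppm HOCl: 0.74 / 0.1452 = 5.097 ppm.
FC to add: 5.097 − 0.7 = 4.397 mg/L as Cl₂.
Cl₂ equivalent: 4.397 mg/L × 753,000 L = 3311 g.
Product at 55.6% available Cl: 3311 / 0.556 = 5956 g.

5.96 kg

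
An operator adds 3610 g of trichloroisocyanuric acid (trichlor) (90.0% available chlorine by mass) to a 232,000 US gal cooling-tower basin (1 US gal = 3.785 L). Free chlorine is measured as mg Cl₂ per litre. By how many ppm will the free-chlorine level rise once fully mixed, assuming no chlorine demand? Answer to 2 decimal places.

Volume: 232,000 US gal × 3.785 L/gal = 878,120 L.
Available chlorine delivered: 3610 g × 0.9 = 3249 g as Cl₂.
Concentration rise: 3249 g / 878,120 L = 3.7 mg/L = 3.70 ppm.

3.70 ppm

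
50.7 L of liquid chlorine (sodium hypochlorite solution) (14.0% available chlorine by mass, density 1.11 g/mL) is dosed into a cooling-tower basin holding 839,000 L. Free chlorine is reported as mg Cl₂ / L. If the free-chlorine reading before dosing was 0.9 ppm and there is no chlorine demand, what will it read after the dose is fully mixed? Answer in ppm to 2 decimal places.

10.29 ppm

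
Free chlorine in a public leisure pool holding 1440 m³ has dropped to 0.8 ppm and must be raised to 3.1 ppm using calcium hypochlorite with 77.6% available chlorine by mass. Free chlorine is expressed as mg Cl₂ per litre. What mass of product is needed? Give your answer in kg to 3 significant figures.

Volume: 1440 m³ = 1,440,000 L.
Chlorine deficit: 3.1 − 0.8 = 2.3 ppm = 2.3 mg/L as Cl₂.
Cl₂ equivalent needed: 2.3 mg/L × 1,440,000 L = 3,312,000 mg = 3312 g.
Product at 77.6% available chlorine: 3312 / 0.776 = 4268 g.

4.27 kg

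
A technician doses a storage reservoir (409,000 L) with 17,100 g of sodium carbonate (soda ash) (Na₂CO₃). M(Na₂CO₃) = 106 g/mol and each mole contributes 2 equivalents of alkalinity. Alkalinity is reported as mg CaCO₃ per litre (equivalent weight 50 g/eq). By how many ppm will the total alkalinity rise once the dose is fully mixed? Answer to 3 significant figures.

39.4 ppm

Moles of Na₂CO₃: 17,100 g ÷ 106 g/mol = 161.3 mol → 322.6 eq of alkalinity.
As CaCO₃: 322.6 eq × 50 g/eq = 16,130 g.
Rise: 16,130 g / 409,000 L × 1000 = 39.44 mg/L.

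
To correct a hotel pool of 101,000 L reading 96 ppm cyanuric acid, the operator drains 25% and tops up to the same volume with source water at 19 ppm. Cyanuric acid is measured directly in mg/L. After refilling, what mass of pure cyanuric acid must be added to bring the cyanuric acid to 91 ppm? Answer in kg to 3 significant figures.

1.44 kg

After draining 25% and refilling: 96 × 0.75 + 19 × 0.25 = 76.75 ppm.
Deficit to target: 91 − 76.75 = 14.25 mg/L.
Mass: 14.25 mg/L × 101,000 L = 1439 g cyanuric acid.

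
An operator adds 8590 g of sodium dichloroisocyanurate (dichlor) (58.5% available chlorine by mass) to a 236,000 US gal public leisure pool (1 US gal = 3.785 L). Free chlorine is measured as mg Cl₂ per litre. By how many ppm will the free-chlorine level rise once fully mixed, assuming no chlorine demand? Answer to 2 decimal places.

5.63 ppm

Volume: 236,000 US gal × 3.785 L/gal = 893,260 L.
Available chlorine delivered: 8590 g × 0.585 = 5025 g as Cl₂.
Concentration rise: 5025 g / 893,260 L = 5.626 mg/L = 5.63 ppm.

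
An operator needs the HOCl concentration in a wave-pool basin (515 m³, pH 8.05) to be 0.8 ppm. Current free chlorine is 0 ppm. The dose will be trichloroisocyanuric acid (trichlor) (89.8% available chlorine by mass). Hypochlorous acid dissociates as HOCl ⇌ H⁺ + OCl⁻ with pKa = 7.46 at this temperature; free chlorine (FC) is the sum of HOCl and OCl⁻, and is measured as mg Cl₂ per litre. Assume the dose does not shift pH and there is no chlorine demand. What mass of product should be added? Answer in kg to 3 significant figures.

Volume: 515 m³ = 515,000 L.
[OCl⁻]/[HOCl] = 10^(pH − pKa) = 10^(8.05 − 7.46) = 3.89; fraction as HOCl = 1/(1 + 3.89) = 0.2045.
Free chlorine required for 0.8 ppm HOCl: 0.8 / 0.2045 = 3.912 ppm.
FC to add: 3.912 − 0 = 3.912 mg/L as Cl₂.
Cl₂ equivalent: 3.912 mg/L × 515,000 L = 2015 g.
Product at 89.8% available Cl: 2015 / 0.898 = 2244 g.

2.24 kg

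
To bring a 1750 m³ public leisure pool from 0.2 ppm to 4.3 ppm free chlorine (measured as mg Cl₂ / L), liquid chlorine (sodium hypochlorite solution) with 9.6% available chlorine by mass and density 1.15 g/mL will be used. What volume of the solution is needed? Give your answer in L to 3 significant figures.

65.0 L

Volume: 1750 m³ = 1,750,000 L.
Chlorine deficit: 4.3 − 0.2 = 4.1 ppm = 4.1 mg/L as Cl₂.
Cl₂ equivalent needed: 4.1 mg/L × 1,750,000 L = 7,175,000 mg = 7175 g.
Product at 9.6% available chlorine: 7175 / 0.096 = 74,740 g.
Volume at density 1.15 g/mL: 74,740 g ÷ 1.15 g/mL = 64,990 mL.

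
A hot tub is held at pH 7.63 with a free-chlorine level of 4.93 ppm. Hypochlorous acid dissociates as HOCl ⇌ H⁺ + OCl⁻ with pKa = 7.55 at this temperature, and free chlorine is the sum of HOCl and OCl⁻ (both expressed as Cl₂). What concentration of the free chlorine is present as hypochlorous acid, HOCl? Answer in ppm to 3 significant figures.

[OCl⁻]/[HOCl] = 10^(pH − pKa) = 10^(7.63 − 7.55) = 10^0.08 = 1.202.
Fraction as HOCl = 1 / (1 + 1.202) = 0.4541.
HOCl = 0.4541 × 4.93 ppm = 2.239 ppm.

2.24 ppm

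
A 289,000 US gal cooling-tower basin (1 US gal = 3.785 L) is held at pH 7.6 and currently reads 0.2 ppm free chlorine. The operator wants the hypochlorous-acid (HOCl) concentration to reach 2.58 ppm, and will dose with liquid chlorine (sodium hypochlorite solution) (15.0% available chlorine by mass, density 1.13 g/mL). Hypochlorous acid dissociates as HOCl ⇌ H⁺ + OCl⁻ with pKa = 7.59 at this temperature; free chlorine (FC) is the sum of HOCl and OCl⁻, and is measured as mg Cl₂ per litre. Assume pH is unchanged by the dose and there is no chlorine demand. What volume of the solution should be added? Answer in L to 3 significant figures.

32.4 L

Volume: 289,000 US gal × 3.785 L/gal = 1,093,865 L.
[OCl⁻]/[HOCl] = 10^(pH − pKa) = 10^(7.6 − 7.59) = 1.023; fraction as HOCl = 1/(1 + 1.023) = 0.4942.
Free chlorine required for 2.58 ppm HOCl: 2.58 / 0.4942 = 5.22 ppm.
FC to add: 5.22 − 0.2 = 5.02 mg/L as Cl₂.
Cl₂ equivalent: 5.02 mg/L × 1,093,865 L = 5491 g.
Product at 15.0% available Cl: 5491 / 0.15 = 36,610 g.
Volume: 36,610 g ÷ 1.13 g/mL = 32,400 mL.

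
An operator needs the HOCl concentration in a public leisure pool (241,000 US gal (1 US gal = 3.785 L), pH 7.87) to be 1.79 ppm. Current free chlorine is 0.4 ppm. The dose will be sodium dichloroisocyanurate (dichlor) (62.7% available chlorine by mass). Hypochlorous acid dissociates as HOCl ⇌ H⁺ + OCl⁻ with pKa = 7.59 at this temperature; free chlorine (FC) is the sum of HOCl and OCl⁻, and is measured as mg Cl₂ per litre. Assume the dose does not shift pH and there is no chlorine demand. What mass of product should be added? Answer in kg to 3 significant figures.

6.98 kg

Volume: 241,000 US gal × 3.785 L/gal = 912,185 L.
[OCl⁻]/[HOCl] = 10^(pH − pKa) = 10^(7.87 − 7.59) = 1.905; fraction as HOCl = 1/(1 + 1.905) = 0.3442.
Free chlorine required for 1.79 ppm HOCl: 1.79 / 0.3442 = 5.201 ppm.
FC to add: 5.201 − 0.4 = 4.801 mg/L as Cl₂.
Cl₂ equivalent: 4.801 mg/L × 912,185 L = 4379 g.
Product at 62.7% available Cl: 4379 / 0.627 = 6984 g.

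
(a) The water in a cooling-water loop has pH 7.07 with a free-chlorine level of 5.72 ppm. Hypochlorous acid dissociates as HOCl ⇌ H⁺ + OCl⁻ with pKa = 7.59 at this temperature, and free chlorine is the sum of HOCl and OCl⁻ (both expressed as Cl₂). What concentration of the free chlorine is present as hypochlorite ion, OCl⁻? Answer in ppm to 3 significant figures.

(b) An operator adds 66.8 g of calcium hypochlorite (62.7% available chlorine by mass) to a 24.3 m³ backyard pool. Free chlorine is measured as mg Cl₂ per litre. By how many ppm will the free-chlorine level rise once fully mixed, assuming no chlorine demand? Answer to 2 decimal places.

(a) [OCl⁻]/[HOCl] = 10^(pH − pKa) = 10^(7.07 − 7.59) = 10^-0.52 = 0.302.
(a) Fraction as HOCl = 1 / (1 + 0.302) = 0.7681.
(a) OCl⁻ = (1 − 0.7681) × 5.72 ppm = 1.327 ppm.

(b) Volume: 24.3 m³ = 24,300 L.
(b) Available chlorine delivered: 66.8 g × 0.627 = 41.88 g as Cl₂.
(b) Concentration rise: 41.88 g / 24,300 L = 1.724 mg/L = 1.72 ppm.

(a) 1.33 ppm; (b) 1.72 ppm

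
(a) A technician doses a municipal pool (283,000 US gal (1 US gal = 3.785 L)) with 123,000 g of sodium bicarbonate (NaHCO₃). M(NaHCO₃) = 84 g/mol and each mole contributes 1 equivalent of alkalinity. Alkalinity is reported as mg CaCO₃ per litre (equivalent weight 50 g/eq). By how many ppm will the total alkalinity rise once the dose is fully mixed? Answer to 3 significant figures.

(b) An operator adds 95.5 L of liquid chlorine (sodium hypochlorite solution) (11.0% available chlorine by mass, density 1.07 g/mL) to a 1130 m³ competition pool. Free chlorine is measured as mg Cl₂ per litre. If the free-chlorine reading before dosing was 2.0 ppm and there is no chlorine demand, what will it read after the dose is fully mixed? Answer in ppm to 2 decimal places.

(a) 68.4 ppm; (b) 11.95 ppm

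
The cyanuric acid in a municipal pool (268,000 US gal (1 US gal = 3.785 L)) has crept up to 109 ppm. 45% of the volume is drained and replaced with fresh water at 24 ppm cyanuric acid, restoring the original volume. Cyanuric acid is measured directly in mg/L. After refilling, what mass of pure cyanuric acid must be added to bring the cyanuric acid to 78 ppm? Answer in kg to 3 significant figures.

7.35 kg

Volume: 268,000 US gal × 3.785 L/gal = 1,014,380 L.
After draining 45% and refilling: 109 × 0.55 + 24 × 0.45 = 70.75 ppm.
Deficit to target: 78 − 70.75 = 7.25 mg/L.
Mass: 7.25 mg/L × 1,014,380 L = 7354 g cyanuric acid.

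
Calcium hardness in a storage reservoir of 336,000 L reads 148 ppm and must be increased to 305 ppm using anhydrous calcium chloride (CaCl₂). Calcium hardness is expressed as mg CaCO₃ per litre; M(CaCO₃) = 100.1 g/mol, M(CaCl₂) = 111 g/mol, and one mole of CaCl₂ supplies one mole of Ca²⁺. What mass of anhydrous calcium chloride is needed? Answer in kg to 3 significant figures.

58.5 kg

Hardness to add: (305 − 148) = 157 mg/L as CaCO₃ × 336,000 L = 52,750 g as CaCO₃.
Moles of Ca²⁺ (1 mol Ca²⁺ ≡ 1 mol CaCO₃): 52,750 / 100.1 g/mol = 527 mol.
Mass of CaCl₂: 527 × 111 = 58,500 g.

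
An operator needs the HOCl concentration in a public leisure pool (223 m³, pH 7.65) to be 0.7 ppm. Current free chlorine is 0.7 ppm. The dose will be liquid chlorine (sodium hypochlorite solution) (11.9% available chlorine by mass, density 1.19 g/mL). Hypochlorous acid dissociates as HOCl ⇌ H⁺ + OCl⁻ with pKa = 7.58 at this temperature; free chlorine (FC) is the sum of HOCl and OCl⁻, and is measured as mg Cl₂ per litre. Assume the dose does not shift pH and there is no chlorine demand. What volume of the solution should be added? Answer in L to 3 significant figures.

1.30 L

Volume: 223 m³ = 223,000 L.
[OCl⁻]/[HOCl] = 10^(pH − pKa) = 10^(7.65 − 7.58) = 1.175; fraction as HOCl = 1/(1 + 1.175) = 0.4598.
Free chlorine required for 0.7 ppm HOCl: 0.7 / 0.4598 = 1.522 ppm.
FC to add: 1.522 − 0.7 = 0.8224 mg/L as Cl₂.
Cl₂ equivalent: 0.8224 mg/L × 223,000 L = 183.4 g.
Product at 11.9% available Cl: 183.4 / 0.119 = 1541 g.
Volume: 1541 g ÷ 1.19 g/mL = 1295 mL.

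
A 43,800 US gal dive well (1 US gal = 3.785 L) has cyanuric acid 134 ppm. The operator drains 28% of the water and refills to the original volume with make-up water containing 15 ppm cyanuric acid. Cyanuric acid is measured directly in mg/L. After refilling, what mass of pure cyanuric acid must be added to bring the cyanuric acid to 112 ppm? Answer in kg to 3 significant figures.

1.88 kg

Volume: 43,800 US gal × 3.785 L/gal = 165,783 L.
After draining 28% and refilling: 134 × 0.72 + 15 × 0.28 = 100.68 ppm.
Deficit to target: 112 − 100.68 = 11.32 mg/L.
Mass: 11.32 mg/L × 165,783 L = 1877 g cyanuric acid.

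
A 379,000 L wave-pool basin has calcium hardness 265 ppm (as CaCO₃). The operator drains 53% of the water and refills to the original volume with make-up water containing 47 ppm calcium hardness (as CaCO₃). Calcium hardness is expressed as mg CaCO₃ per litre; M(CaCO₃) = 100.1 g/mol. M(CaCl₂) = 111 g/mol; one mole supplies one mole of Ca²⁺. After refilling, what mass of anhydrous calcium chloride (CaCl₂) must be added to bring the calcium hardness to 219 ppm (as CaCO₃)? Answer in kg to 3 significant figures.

29.2 kg

After draining 53% and refilling: 265 × 0.47 + 47 × 0.53 = 149.46 ppm.
Deficit to target: 219 − 149.46 = 69.54 mg/L.
As CaCO₃: 69.54 mg/L × 379,000 L = 26,360 g; ÷ 100.1 = 263.3 mol Ca²⁺.
Mass: 263.3 × 111 = 29,230 g.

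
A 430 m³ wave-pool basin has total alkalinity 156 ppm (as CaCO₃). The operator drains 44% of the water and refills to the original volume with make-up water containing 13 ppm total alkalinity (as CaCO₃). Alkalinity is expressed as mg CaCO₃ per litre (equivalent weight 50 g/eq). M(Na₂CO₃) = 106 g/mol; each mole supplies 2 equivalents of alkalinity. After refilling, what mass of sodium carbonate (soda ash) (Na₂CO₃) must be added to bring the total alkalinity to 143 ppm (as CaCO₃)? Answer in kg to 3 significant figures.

Volume: 430 m³ = 430,000 L.
After draining 44% and refilling: 156 × 0.56 + 13 × 0.44 = 93.08 ppm.
Deficit to target: 143 − 93.08 = 49.92 mg/L.
As CaCO₃: 49.92 mg/L × 430,000 L = 21,470 g; ÷ 50 g/eq ÷ 2 = 214.7 mol Na₂CO₃.
Mass: 214.7 × 106 = 22,750 g.

22.8 kg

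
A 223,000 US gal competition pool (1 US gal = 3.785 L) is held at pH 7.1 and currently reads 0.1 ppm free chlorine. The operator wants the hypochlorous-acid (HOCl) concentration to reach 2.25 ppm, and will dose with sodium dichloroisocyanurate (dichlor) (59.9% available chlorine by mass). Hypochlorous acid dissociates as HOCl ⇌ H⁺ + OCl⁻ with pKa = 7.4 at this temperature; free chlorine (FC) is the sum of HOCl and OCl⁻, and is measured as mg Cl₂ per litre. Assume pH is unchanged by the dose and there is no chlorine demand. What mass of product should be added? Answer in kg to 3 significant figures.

Volume: 223,000 US gal × 3.785 L/gal = 844,055 L.
[OCl⁻]/[HOCl] = 10^(pH − pKa) = 10^(7.1 − 7.4) = 0.5012; fraction as HOCl = 1/(1 + 0.5012) = 0.6661.
Free chlorine required for 2.25 ppm HOCl: 2.25 / 0.6661 = 3.378 ppm.
FC to add: 3.378 − 0.1 = 3.278 mg/L as Cl₂.
Cl₂ equivalent: 3.278 mg/L × 844,055 L = 2767 g.
Product at 59.9% available Cl: 2767 / 0.599 = 4619 g.

4.62 kg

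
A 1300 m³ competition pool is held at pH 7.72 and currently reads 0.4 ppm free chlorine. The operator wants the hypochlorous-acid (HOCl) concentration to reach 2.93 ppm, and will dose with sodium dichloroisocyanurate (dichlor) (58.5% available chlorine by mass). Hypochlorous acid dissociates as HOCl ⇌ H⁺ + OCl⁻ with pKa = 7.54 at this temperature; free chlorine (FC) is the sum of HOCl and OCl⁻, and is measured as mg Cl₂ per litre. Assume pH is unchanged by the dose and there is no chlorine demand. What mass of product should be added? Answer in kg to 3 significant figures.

Volume: 1300 m³ = 1,300,000 L.
[OCl⁻]/[HOCl] = 10^(pH − pKa) = 10^(7.72 − 7.54) = 1.514; fraction as HOCl = 1/(1 + 1.514) = 0.3978.
Free chlorine required for 2.93 ppm HOCl: 2.93 / 0.3978 = 7.365 ppm.
FC to add: 7.365 − 0.4 = 6.965 mg/L as Cl₂.
Cl₂ equivalent: 6.965 mg/L × 1,300,000 L = 9054 g.
Product at 58.5% available Cl: 9054 / 0.585 = 15,480 g.

15.5 kg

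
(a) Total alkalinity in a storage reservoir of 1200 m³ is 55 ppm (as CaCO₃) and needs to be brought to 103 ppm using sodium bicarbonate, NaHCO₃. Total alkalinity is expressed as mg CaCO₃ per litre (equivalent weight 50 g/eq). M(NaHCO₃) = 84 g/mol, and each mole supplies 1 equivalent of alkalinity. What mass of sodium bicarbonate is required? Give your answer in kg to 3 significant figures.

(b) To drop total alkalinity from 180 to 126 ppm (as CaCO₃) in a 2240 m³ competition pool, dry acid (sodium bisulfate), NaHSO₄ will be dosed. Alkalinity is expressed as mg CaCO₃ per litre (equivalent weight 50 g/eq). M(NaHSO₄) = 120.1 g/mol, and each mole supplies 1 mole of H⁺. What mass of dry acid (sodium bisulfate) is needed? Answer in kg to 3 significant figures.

(a) 96.8 kg; (b) 291 kg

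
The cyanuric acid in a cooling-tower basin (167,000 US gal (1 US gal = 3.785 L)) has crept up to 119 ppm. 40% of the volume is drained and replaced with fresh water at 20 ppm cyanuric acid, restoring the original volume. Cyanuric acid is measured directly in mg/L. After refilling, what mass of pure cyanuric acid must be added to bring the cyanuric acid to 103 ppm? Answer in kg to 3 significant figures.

Volume: 167,000 US gal × 3.785 L/gal = 632,095 L.
After draining 40% and refilling: 119 × 0.60 + 20 × 0.40 = 79.4 ppm.
Deficit to target: 103 − 79.4 = 23.6 mg/L.
Mass: 23.6 mg/L × 632,095 L = 14,920 g cyanuric acid.

14.9 kg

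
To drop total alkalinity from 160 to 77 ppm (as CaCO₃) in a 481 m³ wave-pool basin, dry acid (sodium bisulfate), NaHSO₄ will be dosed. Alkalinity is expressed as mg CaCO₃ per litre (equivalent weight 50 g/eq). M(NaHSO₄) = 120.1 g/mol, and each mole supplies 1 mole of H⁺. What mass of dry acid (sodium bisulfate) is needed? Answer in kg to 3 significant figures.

Volume: 481 m³ = 481,000 L.
Alkalinity to neutralize: (160 − 77) = 83 mg/L as CaCO₃ × 481,000 L = 39,920 g as CaCO₃.
Equivalents of H⁺ required: 39,920 ÷ 50 g/eq = 798.5 eq = 798.5 mol NaHSO₄.
Mass of NaHSO₄: 798.5 × 120.1 = 95,900 g.

95.9 kg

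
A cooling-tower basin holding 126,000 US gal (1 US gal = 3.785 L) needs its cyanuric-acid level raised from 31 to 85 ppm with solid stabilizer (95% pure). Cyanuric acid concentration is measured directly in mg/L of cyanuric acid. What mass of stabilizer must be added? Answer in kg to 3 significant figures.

27.1 kg

Volume: 126,000 US gal × 3.785 L/gal = 476,910 L.
CYA to add: (85 − 31) = 54 mg/L × 476,910 L = 25,750 g cyanuric acid.
At 95% purity: 25,750 / 0.95 = 27,110 g product.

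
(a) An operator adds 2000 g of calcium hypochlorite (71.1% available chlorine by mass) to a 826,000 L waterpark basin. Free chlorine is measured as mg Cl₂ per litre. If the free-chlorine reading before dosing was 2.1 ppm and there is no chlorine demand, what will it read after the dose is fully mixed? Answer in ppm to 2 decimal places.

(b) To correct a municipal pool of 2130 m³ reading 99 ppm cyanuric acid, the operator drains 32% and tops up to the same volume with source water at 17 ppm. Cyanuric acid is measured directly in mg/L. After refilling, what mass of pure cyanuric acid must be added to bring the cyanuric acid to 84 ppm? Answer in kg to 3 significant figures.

(a) Available chlorine delivered: 2000 g × 0.711 = 1422 g as Cl₂.
(a) Concentration rise: 1422 g / 826,000 L = 1.722 mg/L = 1.72 ppm.
(a) Final FC: 2.1 + 1.72 = 3.82 ppm.

(b) Volume: 2130 m³ = 2,130,000 L.
(b) After draining 32% and refilling: 99 × 0.68 + 17 × 0.32 = 72.76 ppm.
(b) Deficit to target: 84 − 72.76 = 11.24 mg/L.
(b) Mass: 11.24 mg/L × 2,130,000 L = 23,940 g cyanuric acid.

(a) 3.82 ppm; (b) 23.9 kg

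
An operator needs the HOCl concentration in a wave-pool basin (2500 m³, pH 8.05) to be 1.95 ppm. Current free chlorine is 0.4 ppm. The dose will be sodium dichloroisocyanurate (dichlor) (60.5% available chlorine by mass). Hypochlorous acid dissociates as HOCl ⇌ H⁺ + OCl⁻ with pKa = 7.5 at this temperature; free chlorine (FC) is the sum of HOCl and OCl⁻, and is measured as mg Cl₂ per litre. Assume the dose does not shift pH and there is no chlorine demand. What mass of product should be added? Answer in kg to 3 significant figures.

Volume: 2500 m³ = 2,500,000 L.
[OCl⁻]/[HOCl] = 10^(pH − pKa) = 10^(8.05 − 7.5) = 3.548; fraction as HOCl = 1/(1 + 3.548) = 0.2199.
Free chlorine required for 1.95 ppm HOCl: 1.95 / 0.2199 = 8.869 ppm.
FC to add: 8.869 − 0.4 = 8.469 mg/L as Cl₂.
Cl₂ equivalent: 8.469 mg/L × 2,500,000 L = 21,170 g.
Product at 60.5% available Cl: 21,170 / 0.605 = 35,000 g.

35.0 kg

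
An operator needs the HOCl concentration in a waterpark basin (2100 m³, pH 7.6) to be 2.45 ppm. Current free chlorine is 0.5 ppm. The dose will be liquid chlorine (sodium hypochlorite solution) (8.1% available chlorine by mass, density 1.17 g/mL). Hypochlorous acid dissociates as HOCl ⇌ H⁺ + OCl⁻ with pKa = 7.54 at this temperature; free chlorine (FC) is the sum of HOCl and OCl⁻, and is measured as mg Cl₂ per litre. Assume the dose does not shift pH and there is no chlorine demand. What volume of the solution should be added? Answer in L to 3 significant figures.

106 L

Volume: 2100 m³ = 2,100,000 L.
[OCl⁻]/[HOCl] = 10^(pH − pKa) = 10^(7.6 − 7.54) = 1.148; fraction as HOCl = 1/(1 + 1.148) = 0.4655.
Free chlorine required for 2.45 ppm HOCl: 2.45 / 0.4655 = 5.263 ppm.
FC to add: 5.263 − 0.5 = 4.763 mg/L as Cl₂.
Cl₂ equivalent: 4.763 mg/L × 2,100,000 L = 10,000 g.
Product at 8.1% available Cl: 10,000 / 0.081 = 123,500 g.
Volume: 123,500 g ÷ 1.17 g/mL = 105,500 mL.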